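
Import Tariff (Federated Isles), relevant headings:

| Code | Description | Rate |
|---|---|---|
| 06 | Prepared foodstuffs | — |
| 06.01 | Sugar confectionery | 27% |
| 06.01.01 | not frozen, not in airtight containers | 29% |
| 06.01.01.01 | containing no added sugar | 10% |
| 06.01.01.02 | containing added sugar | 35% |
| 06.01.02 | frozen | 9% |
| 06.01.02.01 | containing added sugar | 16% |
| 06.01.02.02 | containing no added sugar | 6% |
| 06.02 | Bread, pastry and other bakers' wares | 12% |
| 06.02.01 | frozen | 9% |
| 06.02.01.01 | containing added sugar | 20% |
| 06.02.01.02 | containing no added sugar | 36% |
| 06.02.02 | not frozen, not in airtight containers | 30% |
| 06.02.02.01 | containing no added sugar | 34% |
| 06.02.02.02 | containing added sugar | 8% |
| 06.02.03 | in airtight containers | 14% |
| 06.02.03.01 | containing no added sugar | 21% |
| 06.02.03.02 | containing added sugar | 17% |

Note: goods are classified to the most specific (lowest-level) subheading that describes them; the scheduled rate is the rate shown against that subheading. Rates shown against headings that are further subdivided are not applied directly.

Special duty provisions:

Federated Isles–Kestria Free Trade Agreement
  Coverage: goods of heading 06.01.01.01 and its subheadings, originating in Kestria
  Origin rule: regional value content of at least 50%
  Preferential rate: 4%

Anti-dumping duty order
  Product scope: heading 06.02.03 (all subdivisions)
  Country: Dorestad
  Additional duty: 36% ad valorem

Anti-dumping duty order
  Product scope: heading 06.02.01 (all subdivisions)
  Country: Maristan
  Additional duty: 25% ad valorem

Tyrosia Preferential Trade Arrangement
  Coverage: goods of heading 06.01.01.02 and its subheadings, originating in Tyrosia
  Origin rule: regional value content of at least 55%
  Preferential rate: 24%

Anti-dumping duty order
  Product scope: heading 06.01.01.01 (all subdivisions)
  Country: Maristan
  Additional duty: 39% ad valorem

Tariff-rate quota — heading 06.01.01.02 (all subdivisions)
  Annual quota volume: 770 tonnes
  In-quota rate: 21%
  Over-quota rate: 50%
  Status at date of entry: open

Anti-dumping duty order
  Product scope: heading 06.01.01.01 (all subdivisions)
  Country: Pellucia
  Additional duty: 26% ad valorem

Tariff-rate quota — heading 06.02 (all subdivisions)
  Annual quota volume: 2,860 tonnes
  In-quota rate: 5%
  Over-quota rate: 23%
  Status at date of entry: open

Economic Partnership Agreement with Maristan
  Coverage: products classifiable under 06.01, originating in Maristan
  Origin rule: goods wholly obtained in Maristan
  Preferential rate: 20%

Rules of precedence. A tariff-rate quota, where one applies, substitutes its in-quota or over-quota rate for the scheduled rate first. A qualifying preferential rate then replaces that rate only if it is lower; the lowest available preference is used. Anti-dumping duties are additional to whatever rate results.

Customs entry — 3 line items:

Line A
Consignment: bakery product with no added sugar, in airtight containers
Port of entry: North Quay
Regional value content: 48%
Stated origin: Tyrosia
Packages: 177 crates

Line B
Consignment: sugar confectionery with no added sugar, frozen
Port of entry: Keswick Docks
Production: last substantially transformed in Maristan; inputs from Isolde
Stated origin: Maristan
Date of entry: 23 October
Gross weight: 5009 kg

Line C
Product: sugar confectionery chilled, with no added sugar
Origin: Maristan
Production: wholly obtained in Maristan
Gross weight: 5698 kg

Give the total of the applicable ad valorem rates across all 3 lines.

60%

Line A: bakery product → 06.02; in airtight containers → 06.02.03; with no added sugar → 06.02.03.01. Scheduled 21%. quota on 06.02 open → in-quota 5%; Tyrosia agreement on 06.01.01.02: 06.02.03.01 not covered. → 5%.
Line B: sugar confectionery → 06.01; frozen → 06.01.02; with no added sugar → 06.01.02.02. Scheduled 6%. Maristan agreement on 06.01: not wholly obtained. → 6%.
Line C: sugar confectionery → 06.01; chilled → 06.01.01; with no added sugar → 06.01.01.01. Scheduled 10%. Maristan agreement on 06.01: wholly obtained → 20% available; preference 20% not lower than 10% → no reduction; anti-dumping (Maristan, 06.01.01.01): +39%; total 10% + 39% = 49%. → 49%.
Sum: 5% + 6% + 49% = 60%.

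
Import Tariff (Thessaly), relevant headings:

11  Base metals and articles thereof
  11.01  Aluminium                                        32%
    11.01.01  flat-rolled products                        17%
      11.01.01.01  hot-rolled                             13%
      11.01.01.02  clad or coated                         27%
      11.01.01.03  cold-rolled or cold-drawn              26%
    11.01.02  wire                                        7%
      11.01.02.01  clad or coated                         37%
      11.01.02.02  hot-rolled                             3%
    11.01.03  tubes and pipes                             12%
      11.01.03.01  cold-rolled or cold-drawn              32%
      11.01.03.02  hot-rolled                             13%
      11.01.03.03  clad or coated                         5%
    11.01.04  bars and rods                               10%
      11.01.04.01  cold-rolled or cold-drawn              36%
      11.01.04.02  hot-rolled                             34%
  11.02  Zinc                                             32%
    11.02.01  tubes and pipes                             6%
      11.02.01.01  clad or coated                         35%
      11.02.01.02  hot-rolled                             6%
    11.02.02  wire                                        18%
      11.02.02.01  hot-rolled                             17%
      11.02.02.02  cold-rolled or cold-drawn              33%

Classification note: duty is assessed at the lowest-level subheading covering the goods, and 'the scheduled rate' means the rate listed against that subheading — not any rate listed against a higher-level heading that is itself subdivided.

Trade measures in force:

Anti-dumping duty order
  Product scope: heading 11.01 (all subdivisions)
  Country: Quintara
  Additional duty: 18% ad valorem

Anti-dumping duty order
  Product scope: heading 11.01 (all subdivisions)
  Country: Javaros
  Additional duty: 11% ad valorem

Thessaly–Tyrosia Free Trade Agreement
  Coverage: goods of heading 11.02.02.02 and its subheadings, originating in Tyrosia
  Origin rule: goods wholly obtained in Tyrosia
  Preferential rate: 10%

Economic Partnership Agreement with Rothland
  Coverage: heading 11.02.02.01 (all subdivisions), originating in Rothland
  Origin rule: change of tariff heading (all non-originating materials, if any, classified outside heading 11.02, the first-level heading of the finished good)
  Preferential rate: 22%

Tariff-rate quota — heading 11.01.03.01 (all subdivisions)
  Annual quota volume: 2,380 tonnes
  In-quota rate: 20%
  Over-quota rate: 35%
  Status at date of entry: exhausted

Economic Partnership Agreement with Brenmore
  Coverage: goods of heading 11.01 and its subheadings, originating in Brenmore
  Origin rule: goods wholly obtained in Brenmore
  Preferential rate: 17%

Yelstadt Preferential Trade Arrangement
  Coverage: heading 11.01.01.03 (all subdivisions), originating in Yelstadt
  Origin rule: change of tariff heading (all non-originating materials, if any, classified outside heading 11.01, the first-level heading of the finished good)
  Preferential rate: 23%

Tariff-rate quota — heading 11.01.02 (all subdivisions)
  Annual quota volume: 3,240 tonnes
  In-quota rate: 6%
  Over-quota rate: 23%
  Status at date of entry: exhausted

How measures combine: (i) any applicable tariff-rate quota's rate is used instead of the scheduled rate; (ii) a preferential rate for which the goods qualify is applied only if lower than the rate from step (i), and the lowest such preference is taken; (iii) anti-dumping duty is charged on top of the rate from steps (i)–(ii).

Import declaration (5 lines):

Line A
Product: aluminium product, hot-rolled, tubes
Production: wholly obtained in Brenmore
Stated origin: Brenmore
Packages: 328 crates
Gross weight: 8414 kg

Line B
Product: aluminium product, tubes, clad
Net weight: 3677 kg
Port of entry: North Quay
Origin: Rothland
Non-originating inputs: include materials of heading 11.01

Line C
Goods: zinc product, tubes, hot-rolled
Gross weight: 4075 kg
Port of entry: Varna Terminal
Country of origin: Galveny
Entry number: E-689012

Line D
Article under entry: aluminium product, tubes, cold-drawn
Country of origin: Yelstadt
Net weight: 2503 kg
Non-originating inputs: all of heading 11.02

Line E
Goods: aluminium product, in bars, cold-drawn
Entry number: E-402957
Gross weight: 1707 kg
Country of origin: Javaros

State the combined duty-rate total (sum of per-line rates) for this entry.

Line A: aluminium → 11.01; tubes → 11.01.03; hot-rolled → 11.01.03.02. Scheduled 13%. Brenmore agreement on 11.01: wholly obtained → 17% available; preference 17% not lower than 13% → no reduction. → 13%.
Line B: aluminium → 11.01; tubes → 11.01.03; clad → 11.01.03.03. Scheduled 5%. Rothland agreement on 11.02.02.01: 11.01.03.03 not covered. → 5%.
Line C: zinc → 11.02; tubes → 11.02.01; hot-rolled → 11.02.01.02. Scheduled 6%. No special measure applies. → 6%.
Line D: aluminium → 11.01; tubes → 11.01.03; cold-drawn → 11.01.03.01. Scheduled 32%. quota on 11.01.03.01 exhausted → over-quota 35%; Yelstadt agreement on 11.01.01.03: 11.01.03.01 not covered. → 35%.
Line E: aluminium → 11.01; in bars → 11.01.04; cold-drawn → 11.01.04.01. Scheduled 36%. anti-dumping (Javaros, 11.01): +11%; total 36% + 11% = 47%. → 47%.
Sum: 13% + 5% + 6% + 35% + 47% = 106%.

106%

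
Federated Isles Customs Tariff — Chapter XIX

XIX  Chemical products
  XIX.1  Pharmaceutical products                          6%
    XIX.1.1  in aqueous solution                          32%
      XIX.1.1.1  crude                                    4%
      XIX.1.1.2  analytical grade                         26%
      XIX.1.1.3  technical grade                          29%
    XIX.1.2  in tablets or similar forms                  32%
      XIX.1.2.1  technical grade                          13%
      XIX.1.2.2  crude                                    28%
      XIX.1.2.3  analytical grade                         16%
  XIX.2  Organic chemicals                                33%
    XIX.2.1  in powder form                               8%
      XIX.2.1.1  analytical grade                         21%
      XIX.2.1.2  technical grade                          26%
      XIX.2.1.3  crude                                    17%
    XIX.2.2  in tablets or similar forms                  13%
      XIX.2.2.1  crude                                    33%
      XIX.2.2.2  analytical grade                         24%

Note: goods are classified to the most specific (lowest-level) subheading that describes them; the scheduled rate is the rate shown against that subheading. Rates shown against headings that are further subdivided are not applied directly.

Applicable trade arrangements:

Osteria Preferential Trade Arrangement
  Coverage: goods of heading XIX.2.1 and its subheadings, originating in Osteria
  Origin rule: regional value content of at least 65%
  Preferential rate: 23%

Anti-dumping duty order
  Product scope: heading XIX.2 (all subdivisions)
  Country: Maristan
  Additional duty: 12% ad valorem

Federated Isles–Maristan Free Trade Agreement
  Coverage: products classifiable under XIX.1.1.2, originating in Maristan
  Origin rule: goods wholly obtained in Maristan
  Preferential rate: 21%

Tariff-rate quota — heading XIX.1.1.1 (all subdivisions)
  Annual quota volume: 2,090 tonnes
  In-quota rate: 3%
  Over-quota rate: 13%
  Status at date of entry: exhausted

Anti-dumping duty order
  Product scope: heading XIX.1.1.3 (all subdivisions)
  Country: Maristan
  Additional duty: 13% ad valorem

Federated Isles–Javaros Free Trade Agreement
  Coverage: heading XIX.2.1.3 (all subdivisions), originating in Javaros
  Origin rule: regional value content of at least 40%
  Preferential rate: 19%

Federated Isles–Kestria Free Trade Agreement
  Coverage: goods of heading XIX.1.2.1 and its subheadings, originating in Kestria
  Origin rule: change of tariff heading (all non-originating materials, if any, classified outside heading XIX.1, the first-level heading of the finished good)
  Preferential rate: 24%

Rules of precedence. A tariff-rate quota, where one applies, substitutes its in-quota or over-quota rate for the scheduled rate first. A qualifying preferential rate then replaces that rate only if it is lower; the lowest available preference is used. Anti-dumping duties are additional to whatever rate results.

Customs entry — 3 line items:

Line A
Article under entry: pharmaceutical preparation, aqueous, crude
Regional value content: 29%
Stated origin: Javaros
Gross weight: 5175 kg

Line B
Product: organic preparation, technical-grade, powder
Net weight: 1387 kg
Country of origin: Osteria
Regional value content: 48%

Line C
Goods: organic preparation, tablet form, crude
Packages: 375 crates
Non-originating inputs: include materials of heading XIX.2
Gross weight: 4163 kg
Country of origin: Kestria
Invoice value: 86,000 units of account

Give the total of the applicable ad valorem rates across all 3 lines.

Line A: pharmaceutical → XIX.1; aqueous → XIX.1.1; crude → XIX.1.1.1. Scheduled 4%. quota on XIX.1.1.1 exhausted → over-quota 13%; Javaros agreement on XIX.2.1.3: XIX.1.1.1 not covered. → 13%.
Line B: organic → XIX.2; powder → XIX.2.1; technical-grade → XIX.2.1.2. Scheduled 26%. Osteria agreement on XIX.2.1: RVC < 65%. → 26%.
Line C: organic → XIX.2; tablet form → XIX.2.2; crude → XIX.2.2.1. Scheduled 33%. Kestria agreement on XIX.1.2.1: XIX.2.2.1 not covered. → 33%.
Sum: 13% + 26% + 33% = 72%.

72%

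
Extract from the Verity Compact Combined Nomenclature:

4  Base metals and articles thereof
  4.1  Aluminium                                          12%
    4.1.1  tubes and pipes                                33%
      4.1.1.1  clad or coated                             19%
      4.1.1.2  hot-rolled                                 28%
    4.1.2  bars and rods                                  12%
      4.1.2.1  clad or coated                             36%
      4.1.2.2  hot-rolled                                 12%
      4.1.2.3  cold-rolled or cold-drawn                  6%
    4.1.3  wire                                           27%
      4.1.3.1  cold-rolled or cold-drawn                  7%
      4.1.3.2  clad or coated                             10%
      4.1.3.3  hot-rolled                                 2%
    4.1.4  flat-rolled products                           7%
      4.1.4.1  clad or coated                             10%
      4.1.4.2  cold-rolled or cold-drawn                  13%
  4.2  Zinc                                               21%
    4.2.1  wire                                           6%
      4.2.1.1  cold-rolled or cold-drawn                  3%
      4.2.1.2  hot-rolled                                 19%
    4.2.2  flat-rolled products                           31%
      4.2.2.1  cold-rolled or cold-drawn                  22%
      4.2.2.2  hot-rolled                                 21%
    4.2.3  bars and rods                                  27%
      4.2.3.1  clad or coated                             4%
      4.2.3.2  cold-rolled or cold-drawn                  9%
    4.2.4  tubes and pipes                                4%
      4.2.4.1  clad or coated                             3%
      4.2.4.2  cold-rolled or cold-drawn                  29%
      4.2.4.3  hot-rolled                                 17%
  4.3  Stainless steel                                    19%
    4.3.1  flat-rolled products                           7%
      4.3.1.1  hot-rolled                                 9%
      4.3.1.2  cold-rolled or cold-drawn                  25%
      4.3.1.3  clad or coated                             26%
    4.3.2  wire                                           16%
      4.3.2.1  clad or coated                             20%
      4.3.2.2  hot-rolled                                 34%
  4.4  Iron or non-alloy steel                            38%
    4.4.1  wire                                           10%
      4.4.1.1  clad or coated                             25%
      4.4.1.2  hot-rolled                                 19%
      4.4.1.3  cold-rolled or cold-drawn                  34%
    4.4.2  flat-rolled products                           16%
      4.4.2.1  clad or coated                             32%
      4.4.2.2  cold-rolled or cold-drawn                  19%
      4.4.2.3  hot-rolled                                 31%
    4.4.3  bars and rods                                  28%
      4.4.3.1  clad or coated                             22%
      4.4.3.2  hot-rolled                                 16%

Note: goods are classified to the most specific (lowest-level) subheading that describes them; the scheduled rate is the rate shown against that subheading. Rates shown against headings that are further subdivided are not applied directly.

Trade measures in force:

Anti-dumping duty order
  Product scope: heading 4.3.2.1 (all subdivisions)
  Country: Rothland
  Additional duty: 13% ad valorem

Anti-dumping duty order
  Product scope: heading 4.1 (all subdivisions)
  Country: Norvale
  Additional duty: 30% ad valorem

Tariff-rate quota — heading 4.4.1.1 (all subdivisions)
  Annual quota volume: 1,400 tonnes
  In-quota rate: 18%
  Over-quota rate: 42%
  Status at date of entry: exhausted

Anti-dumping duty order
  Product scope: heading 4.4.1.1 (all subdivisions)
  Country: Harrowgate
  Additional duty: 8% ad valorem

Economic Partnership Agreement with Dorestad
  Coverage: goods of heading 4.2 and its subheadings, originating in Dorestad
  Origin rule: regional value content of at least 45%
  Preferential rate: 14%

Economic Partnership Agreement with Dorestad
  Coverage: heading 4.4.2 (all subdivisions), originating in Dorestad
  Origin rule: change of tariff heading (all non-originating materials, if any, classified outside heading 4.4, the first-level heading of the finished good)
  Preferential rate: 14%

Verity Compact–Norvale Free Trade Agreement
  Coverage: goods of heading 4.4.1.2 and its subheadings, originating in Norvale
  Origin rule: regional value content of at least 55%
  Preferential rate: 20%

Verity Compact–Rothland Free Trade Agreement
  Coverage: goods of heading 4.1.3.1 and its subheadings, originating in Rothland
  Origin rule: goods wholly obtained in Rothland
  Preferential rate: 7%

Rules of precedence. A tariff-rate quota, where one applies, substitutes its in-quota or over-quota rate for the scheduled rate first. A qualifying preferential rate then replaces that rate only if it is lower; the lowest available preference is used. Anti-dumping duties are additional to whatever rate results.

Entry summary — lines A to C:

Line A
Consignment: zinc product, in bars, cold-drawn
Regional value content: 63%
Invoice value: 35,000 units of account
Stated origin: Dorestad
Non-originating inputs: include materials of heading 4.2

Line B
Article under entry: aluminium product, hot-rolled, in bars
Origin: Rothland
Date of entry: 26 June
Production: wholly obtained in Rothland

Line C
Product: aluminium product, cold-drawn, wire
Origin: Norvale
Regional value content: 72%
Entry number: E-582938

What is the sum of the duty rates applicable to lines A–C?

58%

Line A: zinc → 4.2; in bars → 4.2.3; cold-drawn → 4.2.3.2. Scheduled 9%. Dorestad agreement on 4.2: RVC ≥ 45% → 14% available; Dorestad agreement on 4.4.2: 4.2.3.2 not covered; preference 14% not lower than 9% → no reduction. → 9%.
Line B: aluminium → 4.1; in bars → 4.1.2; hot-rolled → 4.1.2.2. Scheduled 12%. Rothland agreement on 4.1.3.1: 4.1.2.2 not covered. → 12%.
Line C: aluminium → 4.1; wire → 4.1.3; cold-drawn → 4.1.3.1. Scheduled 7%. Norvale agreement on 4.4.1.2: 4.1.3.1 not covered; anti-dumping (Norvale, 4.1): +30%; total 7% + 30% = 37%. → 37%.
Sum: 9% + 12% + 37% = 58%.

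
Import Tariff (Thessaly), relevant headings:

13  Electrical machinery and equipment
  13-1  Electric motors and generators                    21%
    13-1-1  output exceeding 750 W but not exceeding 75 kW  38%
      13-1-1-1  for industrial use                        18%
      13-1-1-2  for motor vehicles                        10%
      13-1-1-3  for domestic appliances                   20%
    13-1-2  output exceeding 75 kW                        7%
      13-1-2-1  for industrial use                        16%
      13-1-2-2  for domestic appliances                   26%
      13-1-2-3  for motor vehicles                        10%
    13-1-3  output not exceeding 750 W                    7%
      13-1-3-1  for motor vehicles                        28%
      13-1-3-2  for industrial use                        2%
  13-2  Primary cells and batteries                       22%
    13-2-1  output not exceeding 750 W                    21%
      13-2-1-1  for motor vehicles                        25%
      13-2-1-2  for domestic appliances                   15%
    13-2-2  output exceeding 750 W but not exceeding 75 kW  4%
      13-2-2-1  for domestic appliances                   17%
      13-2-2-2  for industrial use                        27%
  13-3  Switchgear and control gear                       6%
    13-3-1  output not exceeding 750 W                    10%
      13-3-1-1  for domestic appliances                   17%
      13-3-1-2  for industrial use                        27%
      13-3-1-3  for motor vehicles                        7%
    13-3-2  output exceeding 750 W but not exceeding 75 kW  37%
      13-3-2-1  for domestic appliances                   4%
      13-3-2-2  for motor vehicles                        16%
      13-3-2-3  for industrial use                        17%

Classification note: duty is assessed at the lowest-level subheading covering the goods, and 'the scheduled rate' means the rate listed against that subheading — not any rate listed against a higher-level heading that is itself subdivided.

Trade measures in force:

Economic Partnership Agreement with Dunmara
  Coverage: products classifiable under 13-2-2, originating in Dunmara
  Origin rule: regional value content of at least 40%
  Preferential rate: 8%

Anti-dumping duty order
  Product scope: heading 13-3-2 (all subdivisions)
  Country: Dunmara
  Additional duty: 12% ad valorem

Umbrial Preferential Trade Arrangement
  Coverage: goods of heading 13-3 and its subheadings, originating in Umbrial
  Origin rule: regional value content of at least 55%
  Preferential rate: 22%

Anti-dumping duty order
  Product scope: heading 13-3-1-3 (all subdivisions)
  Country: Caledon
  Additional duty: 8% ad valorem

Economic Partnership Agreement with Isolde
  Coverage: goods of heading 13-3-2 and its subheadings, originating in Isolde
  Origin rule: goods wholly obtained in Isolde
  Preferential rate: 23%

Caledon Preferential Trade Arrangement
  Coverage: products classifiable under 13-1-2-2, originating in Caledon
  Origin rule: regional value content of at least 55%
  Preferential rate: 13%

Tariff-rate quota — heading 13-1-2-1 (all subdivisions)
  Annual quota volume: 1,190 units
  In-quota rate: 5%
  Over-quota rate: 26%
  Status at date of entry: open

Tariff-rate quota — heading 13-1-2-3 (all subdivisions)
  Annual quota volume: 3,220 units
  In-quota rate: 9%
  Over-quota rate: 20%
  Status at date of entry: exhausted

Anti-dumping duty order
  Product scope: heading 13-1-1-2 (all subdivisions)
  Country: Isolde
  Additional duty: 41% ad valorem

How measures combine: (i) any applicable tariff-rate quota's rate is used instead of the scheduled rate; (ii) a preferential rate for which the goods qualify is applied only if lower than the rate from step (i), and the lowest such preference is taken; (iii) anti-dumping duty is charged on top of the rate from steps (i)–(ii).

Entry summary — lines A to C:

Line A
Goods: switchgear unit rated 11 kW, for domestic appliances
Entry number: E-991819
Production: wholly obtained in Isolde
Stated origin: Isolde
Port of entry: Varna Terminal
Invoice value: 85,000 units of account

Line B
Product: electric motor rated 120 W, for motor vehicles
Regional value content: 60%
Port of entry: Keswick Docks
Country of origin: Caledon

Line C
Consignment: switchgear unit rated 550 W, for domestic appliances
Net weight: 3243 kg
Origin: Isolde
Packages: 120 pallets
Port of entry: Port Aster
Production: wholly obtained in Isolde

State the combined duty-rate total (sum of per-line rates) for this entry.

49%

Line A: switchgear unit → 13-3; rated 11 kW → 13-3-2; for domestic appliances → 13-3-2-1. Scheduled 4%. Isolde agreement on 13-3-2: wholly obtained → 23% available; preference 23% not lower than 4% → no reduction. → 4%.
Line B: electric motor → 13-1; rated 120 W → 13-1-3; for motor vehicles → 13-1-3-1. Scheduled 28%. Caledon agreement on 13-1-2-2: 13-1-3-1 not covered. → 28%.
Line C: switchgear unit → 13-3; rated 550 W → 13-3-1; for domestic appliances → 13-3-1-1. Scheduled 17%. Isolde agreement on 13-3-2: 13-3-1-1 not covered. → 17%.
Sum: 4% + 28% + 17% = 49%.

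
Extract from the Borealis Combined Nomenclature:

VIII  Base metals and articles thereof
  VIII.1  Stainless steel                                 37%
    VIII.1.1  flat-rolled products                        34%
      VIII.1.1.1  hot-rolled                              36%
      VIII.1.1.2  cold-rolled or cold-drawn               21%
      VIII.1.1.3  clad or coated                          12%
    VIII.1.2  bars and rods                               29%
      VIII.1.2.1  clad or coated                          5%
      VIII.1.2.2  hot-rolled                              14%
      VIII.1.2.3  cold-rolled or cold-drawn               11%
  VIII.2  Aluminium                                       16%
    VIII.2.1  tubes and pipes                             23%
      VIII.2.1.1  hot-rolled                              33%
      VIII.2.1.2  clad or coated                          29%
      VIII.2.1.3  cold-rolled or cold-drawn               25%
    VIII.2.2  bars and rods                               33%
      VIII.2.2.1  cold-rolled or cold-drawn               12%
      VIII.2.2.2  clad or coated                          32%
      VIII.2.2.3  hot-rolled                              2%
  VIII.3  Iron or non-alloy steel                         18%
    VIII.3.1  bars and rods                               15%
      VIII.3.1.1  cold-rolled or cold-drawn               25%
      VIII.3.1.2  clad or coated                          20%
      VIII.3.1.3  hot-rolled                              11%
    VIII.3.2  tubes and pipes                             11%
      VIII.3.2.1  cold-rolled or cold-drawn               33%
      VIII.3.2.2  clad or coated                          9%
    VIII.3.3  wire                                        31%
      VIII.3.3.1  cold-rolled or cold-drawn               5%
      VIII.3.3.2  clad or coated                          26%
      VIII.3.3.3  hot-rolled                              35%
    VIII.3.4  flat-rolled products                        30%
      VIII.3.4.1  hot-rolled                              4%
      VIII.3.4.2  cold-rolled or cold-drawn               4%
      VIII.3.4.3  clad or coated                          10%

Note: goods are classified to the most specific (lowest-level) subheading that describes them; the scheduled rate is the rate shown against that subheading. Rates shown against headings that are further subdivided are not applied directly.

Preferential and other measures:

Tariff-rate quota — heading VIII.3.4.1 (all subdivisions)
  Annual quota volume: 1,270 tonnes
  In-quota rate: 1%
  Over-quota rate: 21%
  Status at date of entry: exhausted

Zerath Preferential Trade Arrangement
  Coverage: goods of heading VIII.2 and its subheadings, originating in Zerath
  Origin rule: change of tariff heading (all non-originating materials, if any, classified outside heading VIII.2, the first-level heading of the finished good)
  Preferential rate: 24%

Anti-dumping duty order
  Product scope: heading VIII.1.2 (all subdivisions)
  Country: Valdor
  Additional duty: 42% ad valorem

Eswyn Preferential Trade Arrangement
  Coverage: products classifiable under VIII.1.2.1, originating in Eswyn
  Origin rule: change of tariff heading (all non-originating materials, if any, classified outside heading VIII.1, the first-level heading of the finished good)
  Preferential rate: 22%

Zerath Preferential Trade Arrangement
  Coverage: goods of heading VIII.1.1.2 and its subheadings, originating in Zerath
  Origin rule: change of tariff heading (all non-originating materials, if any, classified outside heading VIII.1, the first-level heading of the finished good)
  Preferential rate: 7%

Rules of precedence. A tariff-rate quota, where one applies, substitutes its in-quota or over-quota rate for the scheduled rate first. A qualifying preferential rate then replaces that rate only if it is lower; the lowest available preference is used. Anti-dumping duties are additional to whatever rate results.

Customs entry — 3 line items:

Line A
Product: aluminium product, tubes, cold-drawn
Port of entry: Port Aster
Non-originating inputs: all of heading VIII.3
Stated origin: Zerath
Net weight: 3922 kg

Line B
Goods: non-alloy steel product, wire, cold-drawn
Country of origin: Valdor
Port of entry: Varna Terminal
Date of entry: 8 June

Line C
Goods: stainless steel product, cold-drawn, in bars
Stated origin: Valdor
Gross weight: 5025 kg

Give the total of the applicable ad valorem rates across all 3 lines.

Line A: aluminium → VIII.2; tubes → VIII.2.1; cold-drawn → VIII.2.1.3. Scheduled 25%. Zerath agreement on VIII.2: CTH met → 24% available; Zerath agreement on VIII.1.1.2: VIII.2.1.3 not covered; preferential 24%. → 24%.
Line B: non-alloy steel → VIII.3; wire → VIII.3.3; cold-drawn → VIII.3.3.1. Scheduled 5%. No special measure applies. → 5%.
Line C: stainless steel → VIII.1; in bars → VIII.1.2; cold-drawn → VIII.1.2.3. Scheduled 11%. anti-dumping (Valdor, VIII.1.2): +42%; total 11% + 42% = 53%. → 53%.
Sum: 24% + 5% + 53% = 82%.

82%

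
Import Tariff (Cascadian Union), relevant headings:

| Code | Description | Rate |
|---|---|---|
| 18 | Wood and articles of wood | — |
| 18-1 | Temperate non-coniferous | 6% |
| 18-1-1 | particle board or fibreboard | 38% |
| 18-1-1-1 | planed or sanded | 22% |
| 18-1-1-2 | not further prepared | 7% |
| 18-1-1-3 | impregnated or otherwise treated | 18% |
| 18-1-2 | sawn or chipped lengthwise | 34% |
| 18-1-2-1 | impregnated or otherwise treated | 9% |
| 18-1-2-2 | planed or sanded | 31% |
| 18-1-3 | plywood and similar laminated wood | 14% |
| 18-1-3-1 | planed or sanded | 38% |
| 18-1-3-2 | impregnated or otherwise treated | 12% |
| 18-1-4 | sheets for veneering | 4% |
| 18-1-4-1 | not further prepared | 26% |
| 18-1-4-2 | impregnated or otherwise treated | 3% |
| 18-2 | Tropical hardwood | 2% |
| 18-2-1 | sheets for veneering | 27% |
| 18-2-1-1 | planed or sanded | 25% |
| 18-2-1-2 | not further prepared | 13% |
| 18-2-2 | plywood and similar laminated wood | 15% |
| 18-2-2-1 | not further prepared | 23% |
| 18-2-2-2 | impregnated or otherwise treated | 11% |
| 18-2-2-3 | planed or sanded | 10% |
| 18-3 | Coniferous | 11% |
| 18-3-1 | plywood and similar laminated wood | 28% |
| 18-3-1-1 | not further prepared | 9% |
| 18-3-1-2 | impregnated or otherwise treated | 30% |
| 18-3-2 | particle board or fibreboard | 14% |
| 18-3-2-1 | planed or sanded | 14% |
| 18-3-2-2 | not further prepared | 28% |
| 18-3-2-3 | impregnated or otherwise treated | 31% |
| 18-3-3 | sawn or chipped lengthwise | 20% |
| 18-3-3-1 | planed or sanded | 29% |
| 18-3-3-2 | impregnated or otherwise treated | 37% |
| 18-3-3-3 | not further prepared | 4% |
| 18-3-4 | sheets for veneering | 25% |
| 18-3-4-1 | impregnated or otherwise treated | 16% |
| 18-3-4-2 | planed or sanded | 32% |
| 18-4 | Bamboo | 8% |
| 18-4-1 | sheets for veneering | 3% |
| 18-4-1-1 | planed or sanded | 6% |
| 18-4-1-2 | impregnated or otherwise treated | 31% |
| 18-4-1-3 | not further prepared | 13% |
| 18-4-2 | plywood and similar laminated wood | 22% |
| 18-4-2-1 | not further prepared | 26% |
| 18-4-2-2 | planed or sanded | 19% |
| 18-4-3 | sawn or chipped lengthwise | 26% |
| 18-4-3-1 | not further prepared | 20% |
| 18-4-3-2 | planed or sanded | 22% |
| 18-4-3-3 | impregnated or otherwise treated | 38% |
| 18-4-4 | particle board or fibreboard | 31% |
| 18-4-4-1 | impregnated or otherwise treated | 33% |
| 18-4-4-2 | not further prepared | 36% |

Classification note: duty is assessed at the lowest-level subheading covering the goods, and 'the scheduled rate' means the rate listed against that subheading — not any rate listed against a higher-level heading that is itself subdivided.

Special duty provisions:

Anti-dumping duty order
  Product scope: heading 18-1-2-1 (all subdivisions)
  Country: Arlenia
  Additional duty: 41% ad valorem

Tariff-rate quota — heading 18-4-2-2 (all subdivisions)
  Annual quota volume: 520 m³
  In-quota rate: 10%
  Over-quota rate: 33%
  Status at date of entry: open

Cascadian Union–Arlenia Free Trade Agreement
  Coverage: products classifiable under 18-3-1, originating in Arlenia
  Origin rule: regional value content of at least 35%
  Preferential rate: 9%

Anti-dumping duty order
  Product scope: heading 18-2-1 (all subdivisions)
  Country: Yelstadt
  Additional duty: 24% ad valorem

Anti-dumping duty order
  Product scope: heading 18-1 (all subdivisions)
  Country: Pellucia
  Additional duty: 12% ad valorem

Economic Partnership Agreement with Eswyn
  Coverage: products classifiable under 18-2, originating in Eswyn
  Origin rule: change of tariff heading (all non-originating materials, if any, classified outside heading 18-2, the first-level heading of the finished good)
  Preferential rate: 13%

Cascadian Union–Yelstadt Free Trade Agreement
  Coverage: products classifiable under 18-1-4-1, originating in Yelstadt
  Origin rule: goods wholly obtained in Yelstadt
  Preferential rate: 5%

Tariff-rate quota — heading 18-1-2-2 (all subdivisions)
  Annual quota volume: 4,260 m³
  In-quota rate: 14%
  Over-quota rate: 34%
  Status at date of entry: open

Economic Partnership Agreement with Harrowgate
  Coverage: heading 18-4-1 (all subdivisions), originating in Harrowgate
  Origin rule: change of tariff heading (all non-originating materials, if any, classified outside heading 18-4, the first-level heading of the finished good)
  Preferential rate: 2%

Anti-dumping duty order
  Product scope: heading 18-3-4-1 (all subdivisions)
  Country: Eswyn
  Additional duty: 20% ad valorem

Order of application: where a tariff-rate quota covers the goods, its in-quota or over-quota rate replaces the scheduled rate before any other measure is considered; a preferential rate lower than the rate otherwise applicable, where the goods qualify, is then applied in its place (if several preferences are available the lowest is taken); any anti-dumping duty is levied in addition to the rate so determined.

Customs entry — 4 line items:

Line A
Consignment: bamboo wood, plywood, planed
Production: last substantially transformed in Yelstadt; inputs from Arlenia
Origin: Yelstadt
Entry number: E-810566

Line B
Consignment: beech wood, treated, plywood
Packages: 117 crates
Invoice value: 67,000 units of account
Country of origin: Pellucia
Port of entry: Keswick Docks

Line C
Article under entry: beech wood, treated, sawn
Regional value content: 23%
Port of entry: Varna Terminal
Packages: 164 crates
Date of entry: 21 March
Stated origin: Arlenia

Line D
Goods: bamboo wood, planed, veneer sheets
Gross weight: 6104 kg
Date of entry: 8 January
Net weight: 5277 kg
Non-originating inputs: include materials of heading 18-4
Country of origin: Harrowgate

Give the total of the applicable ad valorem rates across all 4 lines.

90%

Line A: bamboo → 18-4; plywood → 18-4-2; planed → 18-4-2-2. Scheduled 19%. quota on 18-4-2-2 open → in-quota 10%; Yelstadt agreement on 18-1-4-1: 18-4-2-2 not covered. → 10%.
Line B: beech → 18-1; plywood → 18-1-3; treated → 18-1-3-2. Scheduled 12%. anti-dumping (Pellucia, 18-1): +12%; total 12% + 12% = 24%. → 24%.
Line C: beech → 18-1; sawn → 18-1-2; treated → 18-1-2-1. Scheduled 9%. Arlenia agreement on 18-3-1: 18-1-2-1 not covered; anti-dumping (Arlenia, 18-1-2-1): +41%; total 9% + 41% = 50%. → 50%.
Line D: bamboo → 18-4; veneer sheets → 18-4-1; planed → 18-4-1-1. Scheduled 6%. Harrowgate agreement on 18-4-1: CTH not met. → 6%.
Sum: 10% + 24% + 50% + 6% = 90%.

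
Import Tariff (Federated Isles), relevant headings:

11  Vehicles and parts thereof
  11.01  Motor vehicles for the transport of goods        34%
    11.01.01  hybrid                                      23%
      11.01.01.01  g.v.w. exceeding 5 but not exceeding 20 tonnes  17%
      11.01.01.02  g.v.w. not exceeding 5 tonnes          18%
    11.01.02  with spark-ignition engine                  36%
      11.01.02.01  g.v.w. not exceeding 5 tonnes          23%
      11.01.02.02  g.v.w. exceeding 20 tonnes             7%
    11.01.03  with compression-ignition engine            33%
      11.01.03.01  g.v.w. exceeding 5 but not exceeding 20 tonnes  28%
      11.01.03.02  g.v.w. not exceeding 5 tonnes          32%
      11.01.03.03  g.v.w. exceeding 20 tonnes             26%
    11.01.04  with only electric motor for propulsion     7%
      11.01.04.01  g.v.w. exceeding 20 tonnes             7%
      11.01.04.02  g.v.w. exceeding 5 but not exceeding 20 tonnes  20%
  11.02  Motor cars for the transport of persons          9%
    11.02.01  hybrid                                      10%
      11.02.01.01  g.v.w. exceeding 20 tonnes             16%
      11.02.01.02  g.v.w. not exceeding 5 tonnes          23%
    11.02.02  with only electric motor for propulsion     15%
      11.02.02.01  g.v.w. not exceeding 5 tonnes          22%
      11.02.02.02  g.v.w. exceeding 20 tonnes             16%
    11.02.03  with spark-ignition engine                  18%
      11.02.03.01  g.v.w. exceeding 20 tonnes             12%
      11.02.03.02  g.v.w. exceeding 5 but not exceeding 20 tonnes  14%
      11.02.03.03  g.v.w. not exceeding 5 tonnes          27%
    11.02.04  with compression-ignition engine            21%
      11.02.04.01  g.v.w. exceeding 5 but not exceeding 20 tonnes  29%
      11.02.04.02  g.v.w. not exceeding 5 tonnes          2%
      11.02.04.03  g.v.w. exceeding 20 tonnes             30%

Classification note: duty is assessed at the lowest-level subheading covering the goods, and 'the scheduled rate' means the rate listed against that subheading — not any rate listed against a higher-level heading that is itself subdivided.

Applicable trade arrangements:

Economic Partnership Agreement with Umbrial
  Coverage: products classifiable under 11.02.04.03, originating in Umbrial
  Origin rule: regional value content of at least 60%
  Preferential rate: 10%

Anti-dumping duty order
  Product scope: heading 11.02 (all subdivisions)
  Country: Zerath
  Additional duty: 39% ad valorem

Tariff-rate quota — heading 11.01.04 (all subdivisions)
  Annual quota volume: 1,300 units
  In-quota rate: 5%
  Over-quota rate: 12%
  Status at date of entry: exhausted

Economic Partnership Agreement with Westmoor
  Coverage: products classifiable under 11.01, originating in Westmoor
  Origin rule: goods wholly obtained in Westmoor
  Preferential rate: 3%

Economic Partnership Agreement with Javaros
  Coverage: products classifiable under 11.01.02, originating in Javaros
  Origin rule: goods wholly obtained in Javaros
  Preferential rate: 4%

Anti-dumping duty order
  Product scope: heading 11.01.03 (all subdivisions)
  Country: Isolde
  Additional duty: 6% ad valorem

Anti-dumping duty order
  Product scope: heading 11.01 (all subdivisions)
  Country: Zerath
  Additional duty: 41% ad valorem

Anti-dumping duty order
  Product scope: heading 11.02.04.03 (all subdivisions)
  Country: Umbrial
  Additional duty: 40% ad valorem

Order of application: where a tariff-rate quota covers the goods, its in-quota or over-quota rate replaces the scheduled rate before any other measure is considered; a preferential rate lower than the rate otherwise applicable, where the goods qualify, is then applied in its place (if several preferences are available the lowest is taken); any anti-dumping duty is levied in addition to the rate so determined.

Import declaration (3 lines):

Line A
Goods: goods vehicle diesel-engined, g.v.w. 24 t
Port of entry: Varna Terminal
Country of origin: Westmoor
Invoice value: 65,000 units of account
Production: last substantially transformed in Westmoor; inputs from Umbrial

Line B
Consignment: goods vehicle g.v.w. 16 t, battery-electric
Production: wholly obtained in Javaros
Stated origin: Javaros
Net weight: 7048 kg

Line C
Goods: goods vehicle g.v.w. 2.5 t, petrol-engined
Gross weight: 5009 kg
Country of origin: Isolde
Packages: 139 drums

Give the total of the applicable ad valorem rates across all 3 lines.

61%

Line A: goods vehicle → 11.01; diesel-engined → 11.01.03; g.v.w. 24 t → 11.01.03.03. Scheduled 26%. Westmoor agreement on 11.01: not wholly obtained. → 26%.
Line B: goods vehicle → 11.01; battery-electric → 11.01.04; g.v.w. 16 t → 11.01.04.02. Scheduled 20%. quota on 11.01.04 exhausted → over-quota 12%; Javaros agreement on 11.01.02: 11.01.04.02 not covered. → 12%.
Line C: goods vehicle → 11.01; petrol-engined → 11.01.02; g.v.w. 2.5 t → 11.01.02.01. Scheduled 23%. No special measure applies. → 23%.
Sum: 26% + 12% + 23% = 61%.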